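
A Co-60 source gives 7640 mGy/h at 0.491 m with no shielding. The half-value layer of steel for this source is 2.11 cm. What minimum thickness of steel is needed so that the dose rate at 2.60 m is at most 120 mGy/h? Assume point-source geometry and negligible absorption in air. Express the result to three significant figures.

At 2.60 m, distance alone gives (0.491/2.60)² = 0.03566, so 7640 × 0.03566 = 272.4 mGy/h.
Further attenuation needed: 272.4/120 = 2.270.
n = log₂(2.270) = 1.183 half-value layers.
Thickness = 1.183 × 2.11 cm = 2.496 cm.

2.50 cm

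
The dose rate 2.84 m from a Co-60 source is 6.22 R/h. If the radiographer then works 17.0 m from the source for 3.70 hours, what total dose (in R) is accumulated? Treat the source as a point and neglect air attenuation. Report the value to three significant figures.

0.642 R

Applying the 1/r² law, rate at 17.0 m:
(2.84/17.0)² = 0.02791, so 6.22 × 0.02791 = 0.1736 R/h.
Dose = rate × time = 0.1736 R/h × 3.700 h = 0.6423 R.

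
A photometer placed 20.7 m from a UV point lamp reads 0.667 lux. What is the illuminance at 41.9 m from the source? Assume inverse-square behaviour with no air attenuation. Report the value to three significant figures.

Applying the 1/r² law, scaling from 20.7 m to 41.9 m:
(20.7/41.9)² = 0.2441, so 0.667 × 0.2441 = 0.1628 lux.

0.163 lux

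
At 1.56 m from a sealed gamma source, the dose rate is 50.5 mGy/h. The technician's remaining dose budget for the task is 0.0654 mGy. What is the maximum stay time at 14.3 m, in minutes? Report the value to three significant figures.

6.53 min

Using I₁d₁² = I₂d₂², rate at 14.3 m:
(1.56/14.3)² = 0.01190, so 50.5 × 0.01190 = 0.6010 mGy/h.
Stay time = 0.0654 mGy ÷ 0.6010 mGy/h = 0.1088 h = 6.528 min.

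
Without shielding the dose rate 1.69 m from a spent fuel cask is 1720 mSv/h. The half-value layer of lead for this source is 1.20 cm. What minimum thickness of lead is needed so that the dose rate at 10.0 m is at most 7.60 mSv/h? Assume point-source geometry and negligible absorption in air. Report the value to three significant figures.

3.23 cm

At 10.0 m, distance alone gives 1720 × (1.69/10.0)² = 1720 × 0.02856 = 49.12 mSv/h.
Further attenuation needed: 49.12/7.60 = 6.463.
n = log₂(6.463) = 2.692 half-value layers.
Thickness = 2.692 × 1.20 cm = 3.230 cm.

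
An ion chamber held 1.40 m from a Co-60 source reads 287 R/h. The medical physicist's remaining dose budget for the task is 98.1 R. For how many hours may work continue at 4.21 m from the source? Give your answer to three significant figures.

3.09 h

By the inverse-square law, rate at 4.21 m:
287 × (1.40/4.21)² = 287 × 0.1106 = 31.74 R/h.
Stay time = 98.1 R ÷ 31.74 R/h = 3.091 h.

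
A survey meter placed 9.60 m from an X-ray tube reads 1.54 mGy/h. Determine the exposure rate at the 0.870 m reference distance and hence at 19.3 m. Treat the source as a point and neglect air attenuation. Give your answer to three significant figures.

Since intensity falls as 1/r²,
At 0.870 m: 1.54 × (9.60/0.870)² = 1.54 × 121.8 = 187.6 mGy/h
At 19.3 m: (0.870/19.3)² = 0.002032, so 187.6 × 0.002032 = 0.3812 mGy/h.

188 mGy/h; 0.381 mGy/h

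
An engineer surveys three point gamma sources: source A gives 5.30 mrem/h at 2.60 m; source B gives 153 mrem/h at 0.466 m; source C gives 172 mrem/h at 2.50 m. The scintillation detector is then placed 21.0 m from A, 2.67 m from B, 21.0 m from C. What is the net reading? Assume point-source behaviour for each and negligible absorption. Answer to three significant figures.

By superposition, sum each source's inverse-square contribution:
A: 5.30 × (2.60/21.0)² = 0.08124 mrem/h
B: 153 × (0.466/2.67)² = 4.661 mrem/h
C: 172 × (2.50/21.0)² = 2.438 mrem/h
Total = 0.08124 + 4.661 + 2.438 = 7.180 mrem/h.

7.18 mrem/h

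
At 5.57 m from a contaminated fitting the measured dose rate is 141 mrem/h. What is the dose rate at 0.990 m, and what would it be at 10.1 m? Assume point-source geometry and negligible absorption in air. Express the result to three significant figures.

Applying the 1/r² law,
At 0.990 m: (5.57/0.990)² = 31.65, so 141 × 31.65 = 4463 mrem/h
At 10.1 m: 4463 × (0.990/10.1)² = 4463 × 0.009608 = 42.88 mrem/h.

4460 mrem/h; 42.9 mrem/h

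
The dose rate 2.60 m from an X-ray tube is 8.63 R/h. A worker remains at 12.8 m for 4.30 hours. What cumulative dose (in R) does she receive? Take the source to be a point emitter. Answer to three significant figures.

By the inverse-square law, rate at 12.8 m:
(2.60/12.8)² = 0.04126, so 8.63 × 0.04126 = 0.3561 R/h.
Dose = rate × time = 0.3561 R/h × 4.300 h = 1.531 R.

1.53 R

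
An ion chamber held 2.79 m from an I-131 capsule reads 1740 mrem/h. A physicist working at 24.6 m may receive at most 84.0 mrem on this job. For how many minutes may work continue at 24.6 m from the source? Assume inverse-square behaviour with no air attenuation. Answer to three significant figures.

225 min

Intensity scales as (d₁/d₂)², so rate at 24.6 m:
(2.79/24.6)² = 0.01286, so 1740 × 0.01286 = 22.38 mrem/h.
Stay time = 84.0 mrem ÷ 22.38 mrem/h = 3.753 h = 225.2 min.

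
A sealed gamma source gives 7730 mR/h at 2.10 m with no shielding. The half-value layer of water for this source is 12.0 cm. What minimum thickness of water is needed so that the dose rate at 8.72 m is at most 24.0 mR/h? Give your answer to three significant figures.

50.7 cm

At 8.72 m, distance alone gives 7730 × (2.10/8.72)² = 7730 × 0.05800 = 448.3 mR/h.
Further attenuation needed: 448.3/24.0 = 18.68.
n = log₂(18.68) = 4.223 half-value layers.
Thickness = 4.223 × 12.0 cm = 50.68 cm.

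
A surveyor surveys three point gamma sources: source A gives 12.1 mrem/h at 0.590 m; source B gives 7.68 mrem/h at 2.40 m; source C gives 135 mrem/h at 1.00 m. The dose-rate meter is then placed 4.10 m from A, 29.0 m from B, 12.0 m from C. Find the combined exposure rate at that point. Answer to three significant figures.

By superposition, sum each source's inverse-square contribution:
A: 12.1 × (0.590/4.10)² = 0.2506 mrem/h
B: 7.68 × (2.40/29.0)² = 0.05260 mrem/h
C: 135 × (1.00/12.0)² = 0.9375 mrem/h
Total = 0.2506 + 0.05260 + 0.9375 = 1.241 mrem/h.

1.24 mrem/h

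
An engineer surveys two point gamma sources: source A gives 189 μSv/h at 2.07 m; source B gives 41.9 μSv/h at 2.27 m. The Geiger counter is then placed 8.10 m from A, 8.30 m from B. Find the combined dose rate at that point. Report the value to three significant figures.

Each source contributes Iᵢ·(dᵢ/rᵢ)²; contributions add.
A: 189 × (2.07/8.10)² = 12.34 μSv/h
B: 41.9 × (2.27/8.30)² = 3.134 μSv/h
Total = 12.34 + 3.134 = 15.47 μSv/h.

15.5 μSv/h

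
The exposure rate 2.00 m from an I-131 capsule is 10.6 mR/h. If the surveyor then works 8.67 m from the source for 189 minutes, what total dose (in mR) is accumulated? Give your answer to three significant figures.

By the inverse-square law, rate at 8.67 m:
10.6 × (2.00/8.67)² = 10.6 × 0.05321 = 0.5640 mR/h.
Dose = rate × time = 0.5640 mR/h × 3.150 h = 1.777 mR.

1.78 mR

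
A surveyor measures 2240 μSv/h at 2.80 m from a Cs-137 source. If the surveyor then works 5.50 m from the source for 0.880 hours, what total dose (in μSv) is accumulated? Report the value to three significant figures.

511 μSv

Since intensity falls as 1/r², rate at 5.50 m:
2240 × (2.80/5.50)² = 2240 × 0.2592 = 580.6 μSv/h.
Dose = rate × time = 580.6 μSv/h × 0.8800 h = 510.9 μSv.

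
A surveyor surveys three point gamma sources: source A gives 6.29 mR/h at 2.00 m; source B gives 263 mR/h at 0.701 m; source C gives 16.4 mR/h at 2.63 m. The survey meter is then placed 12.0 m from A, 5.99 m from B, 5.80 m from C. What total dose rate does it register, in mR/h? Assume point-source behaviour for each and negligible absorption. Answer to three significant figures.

7.15 mR/h

By superposition, sum each source's inverse-square contribution:
A: 6.29 × (2.00/12.0)² = 0.1747 mR/h
B: 263 × (0.701/5.99)² = 3.602 mR/h
C: 16.4 × (2.63/5.80)² = 3.372 mR/h
Total = 0.1747 + 3.602 + 3.372 = 7.149 mR/h.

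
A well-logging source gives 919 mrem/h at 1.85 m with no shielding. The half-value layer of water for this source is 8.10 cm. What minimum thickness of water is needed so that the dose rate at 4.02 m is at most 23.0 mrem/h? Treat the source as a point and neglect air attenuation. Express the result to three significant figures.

25.0 cm

At 4.02 m, distance alone gives (1.85/4.02)² = 0.2118, so 919 × 0.2118 = 194.6 mrem/h.
Further attenuation needed: 194.6/23.0 = 8.461.
n = log₂(8.461) = 3.081 half-value layers.
Thickness = 3.081 × 8.10 cm = 24.96 cm.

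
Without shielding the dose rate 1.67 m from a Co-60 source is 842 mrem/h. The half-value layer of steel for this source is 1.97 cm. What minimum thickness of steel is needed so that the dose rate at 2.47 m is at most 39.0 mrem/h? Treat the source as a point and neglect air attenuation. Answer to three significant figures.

At 2.47 m, distance alone gives 842 × (1.67/2.47)² = 842 × 0.4571 = 384.9 mrem/h.
Further attenuation needed: 384.9/39.0 = 9.869.
n = log₂(9.869) = 3.303 half-value layers.
Thickness = 3.303 × 1.97 cm = 6.507 cm.

6.51 cm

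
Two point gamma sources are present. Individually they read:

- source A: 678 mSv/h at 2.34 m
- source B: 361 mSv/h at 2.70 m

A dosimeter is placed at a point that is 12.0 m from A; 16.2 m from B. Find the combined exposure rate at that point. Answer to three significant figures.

35.8 mSv/h

Each source contributes Iᵢ·(dᵢ/rᵢ)²; contributions add.
A: 678 × (2.34/12.0)² = 25.78 mSv/h
B: 361 × (2.70/16.2)² = 10.03 mSv/h
Total = 25.78 + 10.03 = 35.81 mSv/h.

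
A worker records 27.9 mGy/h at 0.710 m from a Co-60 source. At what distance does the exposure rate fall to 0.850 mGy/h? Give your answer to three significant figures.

Since intensity falls as 1/r², d₂ = d₁·√(I₁/I₂).
I₁/I₂ = 27.9/0.850 = 32.82, so d₂ = 0.710 × √32.82 = 4.068 m.

4.07 m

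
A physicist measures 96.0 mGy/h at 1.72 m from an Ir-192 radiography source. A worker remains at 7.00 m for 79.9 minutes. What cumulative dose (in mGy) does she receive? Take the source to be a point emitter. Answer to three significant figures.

7.72 mGy

Since intensity falls as 1/r², rate at 7.00 m:
96.0 × (1.72/7.00)² = 96.0 × 0.06038 = 5.796 mGy/h.
Dose = rate × time = 5.796 mGy/h × 1.332 h = 7.720 mGy.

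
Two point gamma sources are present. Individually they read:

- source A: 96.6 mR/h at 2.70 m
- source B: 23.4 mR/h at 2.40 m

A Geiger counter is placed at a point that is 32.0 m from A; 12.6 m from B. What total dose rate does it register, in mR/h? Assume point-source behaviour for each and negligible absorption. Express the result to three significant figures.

1.54 mR/h

Each source contributes Iᵢ·(dᵢ/rᵢ)²; contributions add.
A: 96.6 × (2.70/32.0)² = 0.6877 mR/h
B: 23.4 × (2.40/12.6)² = 0.8490 mR/h
Total = 0.6877 + 0.8490 = 1.537 mR/h.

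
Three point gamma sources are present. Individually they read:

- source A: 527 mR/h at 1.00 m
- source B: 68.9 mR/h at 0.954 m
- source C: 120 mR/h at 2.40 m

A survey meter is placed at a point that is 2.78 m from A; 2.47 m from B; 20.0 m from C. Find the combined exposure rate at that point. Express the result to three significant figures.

By superposition, sum each source's inverse-square contribution:
A: 527 × (1.00/2.78)² = 68.19 mR/h
B: 68.9 × (0.954/2.47)² = 10.28 mR/h
C: 120 × (2.40/20.0)² = 1.728 mR/h
Total = 68.19 + 10.28 + 1.728 = 80.20 mR/h.

80.2 mR/h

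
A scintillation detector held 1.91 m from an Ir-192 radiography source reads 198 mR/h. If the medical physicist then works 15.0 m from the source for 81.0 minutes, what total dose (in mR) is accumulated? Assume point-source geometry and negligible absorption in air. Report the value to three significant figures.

Intensity scales as (d₁/d₂)², so rate at 15.0 m:
(1.91/15.0)² = 0.01621, so 198 × 0.01621 = 3.210 mR/h.
Dose = rate × time = 3.210 mR/h × 1.350 h = 4.333 mR.

4.33 mR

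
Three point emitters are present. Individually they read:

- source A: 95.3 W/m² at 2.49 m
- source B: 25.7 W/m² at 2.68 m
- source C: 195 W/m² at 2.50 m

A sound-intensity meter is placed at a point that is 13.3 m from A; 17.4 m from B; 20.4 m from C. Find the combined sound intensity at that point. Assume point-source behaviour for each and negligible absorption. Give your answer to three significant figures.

6.88 W/m²

By superposition, sum each source's inverse-square contribution:
A: 95.3 × (2.49/13.3)² = 3.340 W/m²
B: 25.7 × (2.68/17.4)² = 0.6097 W/m²
C: 195 × (2.50/20.4)² = 2.929 W/m²
Total = 3.340 + 0.6097 + 2.929 = 6.879 W/m².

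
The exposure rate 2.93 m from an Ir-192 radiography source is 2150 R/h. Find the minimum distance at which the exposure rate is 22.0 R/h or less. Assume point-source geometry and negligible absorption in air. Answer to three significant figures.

29.0 m

Using I₁d₁² = I₂d₂², d₂ = d₁·√(I₁/I₂).
I₁/I₂ = 2150/22.0 = 97.73, so d₂ = 2.93 × √97.73 = 28.97 m.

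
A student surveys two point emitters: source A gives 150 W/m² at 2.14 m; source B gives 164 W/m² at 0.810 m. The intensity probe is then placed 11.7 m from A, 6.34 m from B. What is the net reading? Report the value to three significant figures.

Each source contributes Iᵢ·(dᵢ/rᵢ)²; contributions add.
A: 150 × (2.14/11.7)² = 5.018 W/m²
B: 164 × (0.810/6.34)² = 2.677 W/m²
Total = 5.018 + 2.677 = 7.695 W/m².

7.70 W/m²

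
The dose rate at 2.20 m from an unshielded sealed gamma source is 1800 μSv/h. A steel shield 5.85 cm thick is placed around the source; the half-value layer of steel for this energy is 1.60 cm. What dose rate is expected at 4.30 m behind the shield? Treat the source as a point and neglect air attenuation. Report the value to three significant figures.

37.4 μSv/h

Distance alone: (2.20/4.30)² = 0.2618, so 1800 × 0.2618 = 471.2 μSv/h.
Shield: 5.85/1.60 = 3.656 half-value layers → attenuation 2^(−3.656) = 0.07933.
Combined: 471.2 × 0.07933 = 37.38 μSv/h.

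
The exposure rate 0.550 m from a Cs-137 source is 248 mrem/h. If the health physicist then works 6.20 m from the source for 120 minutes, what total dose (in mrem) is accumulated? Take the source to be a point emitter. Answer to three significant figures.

3.90 mrem

Since intensity falls as 1/r², rate at 6.20 m:
(0.550/6.20)² = 0.007869, so 248 × 0.007869 = 1.952 mrem/h.
Dose = rate × time = 1.952 mrem/h × 2.000 h = 3.904 mrem.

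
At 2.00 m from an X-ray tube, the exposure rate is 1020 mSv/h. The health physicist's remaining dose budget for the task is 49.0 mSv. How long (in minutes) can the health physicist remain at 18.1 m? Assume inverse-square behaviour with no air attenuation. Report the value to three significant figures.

Applying the 1/r² law, rate at 18.1 m:
1020 × (2.00/18.1)² = 1020 × 0.01221 = 12.45 mSv/h.
Stay time = 49.0 mSv ÷ 12.45 mSv/h = 3.936 h = 236.2 min.

236 min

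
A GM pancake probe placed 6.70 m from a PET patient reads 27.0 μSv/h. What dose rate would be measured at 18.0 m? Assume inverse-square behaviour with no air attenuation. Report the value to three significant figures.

By the inverse-square law, scaling from 6.70 m to 18.0 m:
(6.70/18.0)² = 0.1385, so 27.0 × 0.1385 = 3.740 μSv/h.

3.74 μSv/h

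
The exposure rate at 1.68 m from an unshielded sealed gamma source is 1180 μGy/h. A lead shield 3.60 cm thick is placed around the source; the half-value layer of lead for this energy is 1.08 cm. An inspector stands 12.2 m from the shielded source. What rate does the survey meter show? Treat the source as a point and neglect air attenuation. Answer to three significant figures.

2.22 μGy/h

Distance alone: (1.68/12.2)² = 0.01896, so 1180 × 0.01896 = 22.37 μGy/h.
Shield: 3.60/1.08 = 3.333 half-value layers → attenuation 2^(−3.333) = 0.09924.
Combined: 22.37 × 0.09924 = 2.220 μGy/h.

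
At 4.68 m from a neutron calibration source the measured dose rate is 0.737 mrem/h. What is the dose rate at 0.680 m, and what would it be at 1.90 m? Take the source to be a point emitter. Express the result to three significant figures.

Since intensity falls as 1/r²,
At 0.680 m: 0.737 × (4.68/0.680)² = 0.737 × 47.37 = 34.91 mrem/h
At 1.90 m: 34.91 × (0.680/1.90)² = 34.91 × 0.1281 = 4.472 mrem/h.

34.9 mrem/h; 4.47 mrem/h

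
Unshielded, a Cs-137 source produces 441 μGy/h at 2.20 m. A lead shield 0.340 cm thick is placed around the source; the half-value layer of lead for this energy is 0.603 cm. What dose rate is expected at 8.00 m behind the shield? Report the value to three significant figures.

22.6 μGy/h

Distance alone: (2.20/8.00)² = 0.07563, so 441 × 0.07563 = 33.35 μGy/h.
Shield: 0.340/0.603 = 0.5638 half-value layers → attenuation 2^(−0.5638) = 0.6765.
Combined: 33.35 × 0.6765 = 22.56 μGy/h.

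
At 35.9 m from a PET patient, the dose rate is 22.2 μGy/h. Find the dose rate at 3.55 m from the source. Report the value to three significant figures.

Using I₁d₁² = I₂d₂², the rate at 3.55 m is
(35.9/3.55)² = 102.3, so 22.2 × 102.3 = 2271 μGy/h.

2270 μGy/h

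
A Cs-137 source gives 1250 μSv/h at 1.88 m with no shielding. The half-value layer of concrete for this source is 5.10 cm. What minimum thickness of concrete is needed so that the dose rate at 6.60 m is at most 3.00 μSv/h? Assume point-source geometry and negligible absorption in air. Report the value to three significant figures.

At 6.60 m, distance alone gives 1250 × (1.88/6.60)² = 1250 × 0.08114 = 101.4 μSv/h.
Further attenuation needed: 101.4/3.00 = 33.80.
n = log₂(33.80) = 5.079 half-value layers.
Thickness = 5.079 × 5.10 cm = 25.90 cm.

25.9 cm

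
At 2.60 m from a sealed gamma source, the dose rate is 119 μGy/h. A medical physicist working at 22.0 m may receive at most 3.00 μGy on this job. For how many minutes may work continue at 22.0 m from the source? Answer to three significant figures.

108 min

Intensity scales as (d₁/d₂)², so rate at 22.0 m:
119 × (2.60/22.0)² = 119 × 0.01397 = 1.662 μGy/h.
Stay time = 3.00 μGy ÷ 1.662 μGy/h = 1.805 h = 108.3 min.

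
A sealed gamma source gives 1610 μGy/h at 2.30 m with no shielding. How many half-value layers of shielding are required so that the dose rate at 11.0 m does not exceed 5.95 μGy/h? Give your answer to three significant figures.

3.56 half-value layers

At 11.0 m, distance alone gives 1610 × (2.30/11.0)² = 1610 × 0.04372 = 70.39 μGy/h.
Further attenuation needed: 70.39/5.95 = 11.83.
n = log₂(11.83) = 3.564 half-value layers.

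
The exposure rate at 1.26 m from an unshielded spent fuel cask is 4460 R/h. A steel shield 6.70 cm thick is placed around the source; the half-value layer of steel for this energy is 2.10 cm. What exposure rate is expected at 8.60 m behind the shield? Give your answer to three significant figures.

10.5 R/h

Distance alone: 4460 × (1.26/8.60)² = 4460 × 0.02147 = 95.76 R/h.
Shield: 6.70/2.10 = 3.190 half-value layers → attenuation 2^(−3.190) = 0.1096.
Combined: 95.76 × 0.1096 = 10.50 R/h.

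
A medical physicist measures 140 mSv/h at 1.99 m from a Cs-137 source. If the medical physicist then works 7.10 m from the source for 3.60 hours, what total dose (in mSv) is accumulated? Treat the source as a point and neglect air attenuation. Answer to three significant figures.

39.6 mSv

Applying the 1/r² law, rate at 7.10 m:
(1.99/7.10)² = 0.07856, so 140 × 0.07856 = 11.00 mSv/h.
Dose = rate × time = 11.00 mSv/h × 3.600 h = 39.60 mSv.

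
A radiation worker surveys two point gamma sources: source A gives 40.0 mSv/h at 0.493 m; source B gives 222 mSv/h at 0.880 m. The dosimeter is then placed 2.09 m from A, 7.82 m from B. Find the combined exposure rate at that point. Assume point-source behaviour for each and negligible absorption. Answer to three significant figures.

Each source contributes Iᵢ·(dᵢ/rᵢ)²; contributions add.
A: 40.0 × (0.493/2.09)² = 2.226 mSv/h
B: 222 × (0.880/7.82)² = 2.811 mSv/h
Total = 2.226 + 2.811 = 5.037 mSv/h.

5.04 mSv/h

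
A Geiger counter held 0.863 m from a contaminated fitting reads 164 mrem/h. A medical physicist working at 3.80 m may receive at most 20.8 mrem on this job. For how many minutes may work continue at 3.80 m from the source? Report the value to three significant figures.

148 min

Intensity scales as (d₁/d₂)², so rate at 3.80 m:
(0.863/3.80)² = 0.05158, so 164 × 0.05158 = 8.459 mrem/h.
Stay time = 20.8 mrem ÷ 8.459 mrem/h = 2.459 h = 147.5 min.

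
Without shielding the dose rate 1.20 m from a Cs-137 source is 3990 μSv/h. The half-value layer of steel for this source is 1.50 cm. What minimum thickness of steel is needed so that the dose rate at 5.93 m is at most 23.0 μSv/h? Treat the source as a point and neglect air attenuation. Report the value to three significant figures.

At 5.93 m, distance alone gives 3990 × (1.20/5.93)² = 3990 × 0.04095 = 163.4 μSv/h.
Further attenuation needed: 163.4/23.0 = 7.104.
n = log₂(7.104) = 2.829 half-value layers.
Thickness = 2.829 × 1.50 cm = 4.244 cm.

4.24 cm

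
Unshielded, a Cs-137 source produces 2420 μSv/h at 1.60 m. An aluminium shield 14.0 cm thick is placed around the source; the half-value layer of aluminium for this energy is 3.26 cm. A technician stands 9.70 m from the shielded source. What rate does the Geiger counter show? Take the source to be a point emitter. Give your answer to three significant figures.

Distance alone: 2420 × (1.60/9.70)² = 2420 × 0.02721 = 65.85 μSv/h.
Shield: 14.0/3.26 = 4.294 half-value layers → attenuation 2^(−4.294) = 0.05098.
Combined: 65.85 × 0.05098 = 3.357 μSv/h.

3.36 μSv/h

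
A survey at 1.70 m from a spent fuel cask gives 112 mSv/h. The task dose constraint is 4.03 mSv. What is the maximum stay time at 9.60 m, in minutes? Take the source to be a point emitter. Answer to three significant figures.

Since intensity falls as 1/r², rate at 9.60 m:
112 × (1.70/9.60)² = 112 × 0.03136 = 3.512 mSv/h.
Stay time = 4.03 mSv ÷ 3.512 mSv/h = 1.147 h = 68.82 min.

68.8 min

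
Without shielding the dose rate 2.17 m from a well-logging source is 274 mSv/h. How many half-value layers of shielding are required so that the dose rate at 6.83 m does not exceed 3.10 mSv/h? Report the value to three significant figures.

3.16 half-value layers

At 6.83 m, distance alone gives 274 × (2.17/6.83)² = 274 × 0.1009 = 27.65 mSv/h.
Further attenuation needed: 27.65/3.10 = 8.919.
n = log₂(8.919) = 3.157 half-value layers.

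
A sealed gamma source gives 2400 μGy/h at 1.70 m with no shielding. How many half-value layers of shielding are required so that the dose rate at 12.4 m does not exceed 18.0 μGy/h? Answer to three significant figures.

At 12.4 m, distance alone gives (1.70/12.4)² = 0.01880, so 2400 × 0.01880 = 45.12 μGy/h.
Further attenuation needed: 45.12/18.0 = 2.507.
n = log₂(2.507) = 1.326 half-value layers.

1.33 half-value layers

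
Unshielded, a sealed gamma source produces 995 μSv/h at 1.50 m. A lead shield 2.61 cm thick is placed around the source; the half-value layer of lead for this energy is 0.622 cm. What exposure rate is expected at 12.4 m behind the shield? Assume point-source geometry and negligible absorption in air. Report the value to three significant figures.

Distance alone: 995 × (1.50/12.4)² = 995 × 0.01463 = 14.56 μSv/h.
Shield: 2.61/0.622 = 4.196 half-value layers → attenuation 2^(−4.196) = 0.05456.
Combined: 14.56 × 0.05456 = 0.7944 μSv/h.

0.794 μSv/h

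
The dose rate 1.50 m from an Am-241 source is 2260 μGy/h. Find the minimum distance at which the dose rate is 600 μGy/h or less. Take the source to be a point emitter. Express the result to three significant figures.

Using I₁d₁² = I₂d₂², d₂ = d₁·√(I₁/I₂).
I₁/I₂ = 2260/600 = 3.767, so d₂ = 1.50 × √3.767 = 2.911 m.

2.91 m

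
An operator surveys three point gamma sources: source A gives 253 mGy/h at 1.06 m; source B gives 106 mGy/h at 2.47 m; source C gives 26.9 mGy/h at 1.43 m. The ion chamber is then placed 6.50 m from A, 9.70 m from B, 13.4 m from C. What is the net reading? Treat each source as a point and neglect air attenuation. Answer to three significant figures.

Each source contributes Iᵢ·(dᵢ/rᵢ)²; contributions add.
A: 253 × (1.06/6.50)² = 6.728 mGy/h
B: 106 × (2.47/9.70)² = 6.873 mGy/h
C: 26.9 × (1.43/13.4)² = 0.3063 mGy/h
Total = 6.728 + 6.873 + 0.3063 = 13.91 mGy/h.

13.9 mGy/h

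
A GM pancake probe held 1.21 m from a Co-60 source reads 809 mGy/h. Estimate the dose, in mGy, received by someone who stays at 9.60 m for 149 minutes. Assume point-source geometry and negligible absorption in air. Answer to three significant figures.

31.9 mGy

Applying the 1/r² law, rate at 9.60 m:
(1.21/9.60)² = 0.01589, so 809 × 0.01589 = 12.86 mGy/h.
Dose = rate × time = 12.86 mGy/h × 2.483 h = 31.93 mGy.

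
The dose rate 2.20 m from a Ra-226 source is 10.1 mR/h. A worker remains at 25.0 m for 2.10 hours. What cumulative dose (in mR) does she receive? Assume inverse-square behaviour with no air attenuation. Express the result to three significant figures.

By the inverse-square law, rate at 25.0 m:
10.1 × (2.20/25.0)² = 10.1 × 0.007744 = 0.07821 mR/h.
Dose = rate × time = 0.07821 mR/h × 2.100 h = 0.1642 mR.

0.164 mR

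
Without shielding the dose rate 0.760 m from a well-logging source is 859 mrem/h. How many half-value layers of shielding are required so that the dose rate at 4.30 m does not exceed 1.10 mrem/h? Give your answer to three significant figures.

4.61 half-value layers

At 4.30 m, distance alone gives 859 × (0.760/4.30)² = 859 × 0.03124 = 26.84 mrem/h.
Further attenuation needed: 26.84/1.10 = 24.40.
n = log₂(24.40) = 4.609 half-value layers.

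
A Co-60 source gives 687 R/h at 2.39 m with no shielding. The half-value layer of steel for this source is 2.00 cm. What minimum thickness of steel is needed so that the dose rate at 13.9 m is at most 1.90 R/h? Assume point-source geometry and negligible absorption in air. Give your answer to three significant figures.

6.84 cm

At 13.9 m, distance alone gives (2.39/13.9)² = 0.02956, so 687 × 0.02956 = 20.31 R/h.
Further attenuation needed: 20.31/1.90 = 10.69.
n = log₂(10.69) = 3.418 half-value layers.
Thickness = 3.418 × 2.00 cm = 6.836 cm.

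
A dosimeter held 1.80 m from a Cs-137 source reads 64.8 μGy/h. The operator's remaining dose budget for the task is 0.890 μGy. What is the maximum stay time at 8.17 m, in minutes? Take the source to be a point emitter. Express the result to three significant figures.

17.0 min

Applying the 1/r² law, rate at 8.17 m:
64.8 × (1.80/8.17)² = 64.8 × 0.04854 = 3.145 μGy/h.
Stay time = 0.890 μGy ÷ 3.145 μGy/h = 0.2830 h = 16.98 min.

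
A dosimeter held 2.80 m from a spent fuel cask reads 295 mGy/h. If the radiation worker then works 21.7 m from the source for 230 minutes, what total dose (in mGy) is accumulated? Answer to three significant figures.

18.8 mGy

By the inverse-square law, rate at 21.7 m:
(2.80/21.7)² = 0.01665, so 295 × 0.01665 = 4.912 mGy/h.
Dose = rate × time = 4.912 mGy/h × 3.833 h = 18.83 mGy.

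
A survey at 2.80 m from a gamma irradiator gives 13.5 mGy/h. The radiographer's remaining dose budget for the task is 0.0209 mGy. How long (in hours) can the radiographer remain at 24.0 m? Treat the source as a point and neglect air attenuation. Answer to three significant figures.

0.114 h

Since intensity falls as 1/r², rate at 24.0 m:
13.5 × (2.80/24.0)² = 13.5 × 0.01361 = 0.1837 mGy/h.
Stay time = 0.0209 mGy ÷ 0.1837 mGy/h = 0.1138 h.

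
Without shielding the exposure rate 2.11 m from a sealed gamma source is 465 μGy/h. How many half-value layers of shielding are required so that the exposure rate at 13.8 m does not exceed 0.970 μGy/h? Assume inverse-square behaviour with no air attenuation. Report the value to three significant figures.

At 13.8 m, distance alone gives (2.11/13.8)² = 0.02338, so 465 × 0.02338 = 10.87 μGy/h.
Further attenuation needed: 10.87/0.970 = 11.21.
n = log₂(11.21) = 3.487 half-value layers.

3.49 half-value layers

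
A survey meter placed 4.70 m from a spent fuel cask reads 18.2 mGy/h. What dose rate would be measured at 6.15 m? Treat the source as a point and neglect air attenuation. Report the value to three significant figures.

By the inverse-square law, scaling from 4.70 m to 6.15 m:
(4.70/6.15)² = 0.5840, so 18.2 × 0.5840 = 10.63 mGy/h.

10.6 mGy/h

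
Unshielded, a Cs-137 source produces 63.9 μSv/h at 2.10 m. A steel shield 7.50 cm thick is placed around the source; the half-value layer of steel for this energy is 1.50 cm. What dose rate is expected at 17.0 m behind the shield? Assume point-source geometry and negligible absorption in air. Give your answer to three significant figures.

0.0305 μSv/h

Distance alone: (2.10/17.0)² = 0.01526, so 63.9 × 0.01526 = 0.9751 μSv/h.
Shield: 7.50/1.50 = 5.000 half-value layers → attenuation 2^(−5.000) = 0.03125.
Combined: 0.9751 × 0.03125 = 0.03047 μSv/h.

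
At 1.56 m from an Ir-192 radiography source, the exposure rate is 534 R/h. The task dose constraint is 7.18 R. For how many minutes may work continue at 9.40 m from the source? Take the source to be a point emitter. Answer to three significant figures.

29.3 min

Intensity scales as (d₁/d₂)², so rate at 9.40 m:
534 × (1.56/9.40)² = 534 × 0.02754 = 14.71 R/h.
Stay time = 7.18 R ÷ 14.71 R/h = 0.4881 h = 29.29 min.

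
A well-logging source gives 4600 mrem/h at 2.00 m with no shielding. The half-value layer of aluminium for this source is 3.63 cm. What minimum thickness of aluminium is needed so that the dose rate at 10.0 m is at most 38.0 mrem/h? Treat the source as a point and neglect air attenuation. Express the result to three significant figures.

8.26 cm

At 10.0 m, distance alone gives (2.00/10.0)² = 0.04000, so 4600 × 0.04000 = 184.0 mrem/h.
Further attenuation needed: 184.0/38.0 = 4.842.
n = log₂(4.842) = 2.276 half-value layers.
Thickness = 2.276 × 3.63 cm = 8.262 cm.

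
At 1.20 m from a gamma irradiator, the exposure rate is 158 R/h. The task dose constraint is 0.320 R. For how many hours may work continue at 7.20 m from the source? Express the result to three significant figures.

Intensity scales as (d₁/d₂)², so rate at 7.20 m:
(1.20/7.20)² = 0.02778, so 158 × 0.02778 = 4.389 R/h.
Stay time = 0.320 R ÷ 4.389 R/h = 0.07291 h.

0.0729 h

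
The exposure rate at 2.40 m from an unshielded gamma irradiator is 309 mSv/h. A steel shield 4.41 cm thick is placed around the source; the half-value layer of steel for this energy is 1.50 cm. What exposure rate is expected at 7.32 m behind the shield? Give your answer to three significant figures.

4.33 mSv/h

Distance alone: (2.40/7.32)² = 0.1075, so 309 × 0.1075 = 33.22 mSv/h.
Shield: 4.41/1.50 = 2.940 half-value layers → attenuation 2^(−2.940) = 0.1303.
Combined: 33.22 × 0.1303 = 4.329 mSv/h.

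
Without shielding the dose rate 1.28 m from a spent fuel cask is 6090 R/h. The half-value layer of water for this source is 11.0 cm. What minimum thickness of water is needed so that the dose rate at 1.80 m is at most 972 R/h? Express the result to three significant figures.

18.3 cm

At 1.80 m, distance alone gives (1.28/1.80)² = 0.5057, so 6090 × 0.5057 = 3080 R/h.
Further attenuation needed: 3080/972 = 3.169.
n = log₂(3.169) = 1.664 half-value layers.
Thickness = 1.664 × 11.0 cm = 18.30 cm.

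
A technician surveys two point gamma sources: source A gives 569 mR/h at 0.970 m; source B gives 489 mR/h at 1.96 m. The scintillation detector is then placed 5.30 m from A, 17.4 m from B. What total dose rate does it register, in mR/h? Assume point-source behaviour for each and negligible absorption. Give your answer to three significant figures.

25.3 mR/h

By superposition, sum each source's inverse-square contribution:
A: 569 × (0.970/5.30)² = 19.06 mR/h
B: 489 × (1.96/17.4)² = 6.205 mR/h
Total = 19.06 + 6.205 = 25.27 mR/h.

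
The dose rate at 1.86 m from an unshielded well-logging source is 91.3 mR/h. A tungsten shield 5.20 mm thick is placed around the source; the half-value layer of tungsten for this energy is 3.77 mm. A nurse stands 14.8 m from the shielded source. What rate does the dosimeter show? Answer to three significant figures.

0.554 mR/h

Distance alone: (1.86/14.8)² = 0.01579, so 91.3 × 0.01579 = 1.442 mR/h.
Shield: 5.20/3.77 = 1.379 half-value layers → attenuation 2^(−1.379) = 0.3845.
Combined: 1.442 × 0.3845 = 0.5544 mR/h.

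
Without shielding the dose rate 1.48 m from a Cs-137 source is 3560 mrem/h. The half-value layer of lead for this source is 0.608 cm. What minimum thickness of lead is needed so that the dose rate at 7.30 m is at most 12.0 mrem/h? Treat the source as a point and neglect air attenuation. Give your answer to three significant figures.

At 7.30 m, distance alone gives 3560 × (1.48/7.30)² = 3560 × 0.04110 = 146.3 mrem/h.
Further attenuation needed: 146.3/12.0 = 12.19.
n = log₂(12.19) = 3.608 half-value layers.
Thickness = 3.608 × 0.608 cm = 2.194 cm.

2.19 cm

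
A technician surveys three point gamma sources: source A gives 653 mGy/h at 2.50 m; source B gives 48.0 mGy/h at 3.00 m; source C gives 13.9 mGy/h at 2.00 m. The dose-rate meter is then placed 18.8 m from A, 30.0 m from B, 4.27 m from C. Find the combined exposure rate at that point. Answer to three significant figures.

By superposition, sum each source's inverse-square contribution:
A: 653 × (2.50/18.8)² = 11.55 mGy/h
B: 48.0 × (3.00/30.0)² = 0.4800 mGy/h
C: 13.9 × (2.00/4.27)² = 3.049 mGy/h
Total = 11.55 + 0.4800 + 3.049 = 15.08 mGy/h.

15.1 mGy/h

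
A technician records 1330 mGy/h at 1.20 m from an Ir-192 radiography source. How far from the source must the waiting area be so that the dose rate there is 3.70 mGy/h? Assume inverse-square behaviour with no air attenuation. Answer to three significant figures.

Applying the 1/r² law, d₂ = d₁·√(I₁/I₂).
I₁/I₂ = 1330/3.70 = 359.5, so d₂ = 1.20 × √359.5 = 22.75 m.

22.8 m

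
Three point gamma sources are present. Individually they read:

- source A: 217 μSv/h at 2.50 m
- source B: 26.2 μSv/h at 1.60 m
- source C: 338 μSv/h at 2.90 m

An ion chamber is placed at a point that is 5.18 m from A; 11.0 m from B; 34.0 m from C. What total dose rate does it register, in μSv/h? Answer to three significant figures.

53.6 μSv/h

By superposition, sum each source's inverse-square contribution:
A: 217 × (2.50/5.18)² = 50.55 μSv/h
B: 26.2 × (1.60/11.0)² = 0.5543 μSv/h
C: 338 × (2.90/34.0)² = 2.459 μSv/h
Total = 50.55 + 0.5543 + 2.459 = 53.56 μSv/h.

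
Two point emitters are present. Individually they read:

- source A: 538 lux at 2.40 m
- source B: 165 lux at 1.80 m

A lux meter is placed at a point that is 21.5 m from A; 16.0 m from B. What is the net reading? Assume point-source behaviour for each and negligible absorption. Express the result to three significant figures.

By superposition, sum each source's inverse-square contribution:
A: 538 × (2.40/21.5)² = 6.704 lux
B: 165 × (1.80/16.0)² = 2.088 lux
Total = 6.704 + 2.088 = 8.792 lux.

8.79 lux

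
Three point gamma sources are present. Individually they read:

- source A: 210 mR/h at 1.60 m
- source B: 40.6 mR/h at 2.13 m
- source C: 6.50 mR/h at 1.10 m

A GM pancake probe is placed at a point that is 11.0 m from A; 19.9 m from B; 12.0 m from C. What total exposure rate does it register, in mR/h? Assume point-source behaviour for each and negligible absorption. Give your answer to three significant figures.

Each source contributes Iᵢ·(dᵢ/rᵢ)²; contributions add.
A: 210 × (1.60/11.0)² = 4.443 mR/h
B: 40.6 × (2.13/19.9)² = 0.4651 mR/h
C: 6.50 × (1.10/12.0)² = 0.05462 mR/h
Total = 4.443 + 0.4651 + 0.05462 = 4.963 mR/h.

4.96 mR/h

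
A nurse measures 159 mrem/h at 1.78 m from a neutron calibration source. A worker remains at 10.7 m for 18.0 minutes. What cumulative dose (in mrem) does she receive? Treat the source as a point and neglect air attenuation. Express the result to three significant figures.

By the inverse-square law, rate at 10.7 m:
(1.78/10.7)² = 0.02767, so 159 × 0.02767 = 4.400 mrem/h.
Dose = rate × time = 4.400 mrem/h × 0.3000 h = 1.320 mrem.

1.32 mrem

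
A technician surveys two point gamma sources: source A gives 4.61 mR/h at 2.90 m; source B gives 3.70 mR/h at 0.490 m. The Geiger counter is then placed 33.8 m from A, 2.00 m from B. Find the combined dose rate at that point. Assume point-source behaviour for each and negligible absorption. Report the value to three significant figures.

0.256 mR/h

By superposition, sum each source's inverse-square contribution:
A: 4.61 × (2.90/33.8)² = 0.03394 mR/h
B: 3.70 × (0.490/2.00)² = 0.2221 mR/h
Total = 0.03394 + 0.2221 = 0.2560 mR/h.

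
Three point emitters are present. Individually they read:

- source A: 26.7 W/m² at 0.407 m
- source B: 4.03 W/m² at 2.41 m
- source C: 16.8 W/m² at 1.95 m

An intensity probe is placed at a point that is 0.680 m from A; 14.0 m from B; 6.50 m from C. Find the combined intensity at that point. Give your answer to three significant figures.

By superposition, sum each source's inverse-square contribution:
A: 26.7 × (0.407/0.680)² = 9.565 W/m²
B: 4.03 × (2.41/14.0)² = 0.1194 W/m²
C: 16.8 × (1.95/6.50)² = 1.512 W/m²
Total = 9.565 + 0.1194 + 1.512 = 11.20 W/m².

11.2 W/m²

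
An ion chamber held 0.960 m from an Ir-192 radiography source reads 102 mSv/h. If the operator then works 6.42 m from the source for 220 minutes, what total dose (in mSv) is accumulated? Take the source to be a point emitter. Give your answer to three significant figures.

Applying the 1/r² law, rate at 6.42 m:
(0.960/6.42)² = 0.02236, so 102 × 0.02236 = 2.281 mSv/h.
Dose = rate × time = 2.281 mSv/h × 3.667 h = 8.364 mSv.

8.36 mSv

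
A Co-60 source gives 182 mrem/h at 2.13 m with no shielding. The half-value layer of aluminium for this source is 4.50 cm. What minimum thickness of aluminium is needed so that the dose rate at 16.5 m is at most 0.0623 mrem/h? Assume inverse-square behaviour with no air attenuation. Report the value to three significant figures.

At 16.5 m, distance alone gives (2.13/16.5)² = 0.01666, so 182 × 0.01666 = 3.032 mrem/h.
Further attenuation needed: 3.032/0.0623 = 48.67.
n = log₂(48.67) = 5.605 half-value layers.
Thickness = 5.605 × 4.50 cm = 25.22 cm.

25.2 cm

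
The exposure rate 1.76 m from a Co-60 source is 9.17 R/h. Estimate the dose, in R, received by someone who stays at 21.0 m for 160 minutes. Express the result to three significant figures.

Intensity scales as (d₁/d₂)², so rate at 21.0 m:
(1.76/21.0)² = 0.007024, so 9.17 × 0.007024 = 0.06441 R/h.
Dose = rate × time = 0.06441 R/h × 2.667 h = 0.1718 R.

0.172 R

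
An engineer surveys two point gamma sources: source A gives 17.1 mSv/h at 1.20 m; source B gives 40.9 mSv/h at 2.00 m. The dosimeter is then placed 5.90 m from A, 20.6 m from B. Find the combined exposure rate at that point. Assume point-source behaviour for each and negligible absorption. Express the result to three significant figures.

By superposition, sum each source's inverse-square contribution:
A: 17.1 × (1.20/5.90)² = 0.7074 mSv/h
B: 40.9 × (2.00/20.6)² = 0.3855 mSv/h
Total = 0.7074 + 0.3855 = 1.093 mSv/h.

1.09 mSv/h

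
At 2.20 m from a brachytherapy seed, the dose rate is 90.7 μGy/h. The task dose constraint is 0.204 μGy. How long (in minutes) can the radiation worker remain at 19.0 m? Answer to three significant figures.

Using I₁d₁² = I₂d₂², rate at 19.0 m:
(2.20/19.0)² = 0.01341, so 90.7 × 0.01341 = 1.216 μGy/h.
Stay time = 0.204 μGy ÷ 1.216 μGy/h = 0.1678 h = 10.07 min.

10.1 min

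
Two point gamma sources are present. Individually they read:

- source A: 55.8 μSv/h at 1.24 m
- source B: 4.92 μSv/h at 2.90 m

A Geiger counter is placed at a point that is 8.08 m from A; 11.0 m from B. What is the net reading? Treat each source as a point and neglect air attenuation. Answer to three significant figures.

By superposition, sum each source's inverse-square contribution:
A: 55.8 × (1.24/8.08)² = 1.314 μSv/h
B: 4.92 × (2.90/11.0)² = 0.3420 μSv/h
Total = 1.314 + 0.3420 = 1.656 μSv/h.

1.66 μSv/h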